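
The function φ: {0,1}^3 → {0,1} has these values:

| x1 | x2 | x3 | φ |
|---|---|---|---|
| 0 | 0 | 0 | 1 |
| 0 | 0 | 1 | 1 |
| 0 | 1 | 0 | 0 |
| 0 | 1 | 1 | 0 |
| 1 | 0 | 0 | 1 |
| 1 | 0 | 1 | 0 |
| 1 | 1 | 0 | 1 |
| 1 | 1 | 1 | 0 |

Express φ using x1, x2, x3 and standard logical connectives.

Collect the rows where φ=1 — (0,0,0), (0,0,1), (1,0,0), (1,1,0) — and write one minterm per row: ¬x1·¬x2·¬x3, ¬x1·¬x2·x3, x1·¬x2·¬x3, x1·x2·¬x3. Their union (logical OR) reproduces the table exactly.

φ(x1, x2, x3) = ((((NOT x1 AND NOT x2) AND NOT x3) OR ((NOT x1 AND NOT x2) AND x3)) OR ((x1 AND NOT x2) AND NOT x3)) OR ((x1 AND x2) AND NOT x3)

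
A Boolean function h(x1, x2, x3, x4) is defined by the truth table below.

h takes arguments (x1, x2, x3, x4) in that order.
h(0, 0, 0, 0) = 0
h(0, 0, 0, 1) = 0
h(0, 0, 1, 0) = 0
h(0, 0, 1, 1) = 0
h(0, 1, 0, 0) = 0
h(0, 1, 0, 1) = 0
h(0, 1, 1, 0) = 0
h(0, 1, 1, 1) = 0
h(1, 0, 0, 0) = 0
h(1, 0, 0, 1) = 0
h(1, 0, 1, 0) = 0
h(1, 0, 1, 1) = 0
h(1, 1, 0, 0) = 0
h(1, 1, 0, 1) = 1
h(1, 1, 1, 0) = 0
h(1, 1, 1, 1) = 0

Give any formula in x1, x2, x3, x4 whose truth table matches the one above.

h(x1, x2, x3, x4) = ((x1 AND x2) AND NOT x3) AND x4

h is 1 on exactly one input, (1,1,0,1), whose minterm is x1·x2·¬x3·x4. So h is just that conjunction.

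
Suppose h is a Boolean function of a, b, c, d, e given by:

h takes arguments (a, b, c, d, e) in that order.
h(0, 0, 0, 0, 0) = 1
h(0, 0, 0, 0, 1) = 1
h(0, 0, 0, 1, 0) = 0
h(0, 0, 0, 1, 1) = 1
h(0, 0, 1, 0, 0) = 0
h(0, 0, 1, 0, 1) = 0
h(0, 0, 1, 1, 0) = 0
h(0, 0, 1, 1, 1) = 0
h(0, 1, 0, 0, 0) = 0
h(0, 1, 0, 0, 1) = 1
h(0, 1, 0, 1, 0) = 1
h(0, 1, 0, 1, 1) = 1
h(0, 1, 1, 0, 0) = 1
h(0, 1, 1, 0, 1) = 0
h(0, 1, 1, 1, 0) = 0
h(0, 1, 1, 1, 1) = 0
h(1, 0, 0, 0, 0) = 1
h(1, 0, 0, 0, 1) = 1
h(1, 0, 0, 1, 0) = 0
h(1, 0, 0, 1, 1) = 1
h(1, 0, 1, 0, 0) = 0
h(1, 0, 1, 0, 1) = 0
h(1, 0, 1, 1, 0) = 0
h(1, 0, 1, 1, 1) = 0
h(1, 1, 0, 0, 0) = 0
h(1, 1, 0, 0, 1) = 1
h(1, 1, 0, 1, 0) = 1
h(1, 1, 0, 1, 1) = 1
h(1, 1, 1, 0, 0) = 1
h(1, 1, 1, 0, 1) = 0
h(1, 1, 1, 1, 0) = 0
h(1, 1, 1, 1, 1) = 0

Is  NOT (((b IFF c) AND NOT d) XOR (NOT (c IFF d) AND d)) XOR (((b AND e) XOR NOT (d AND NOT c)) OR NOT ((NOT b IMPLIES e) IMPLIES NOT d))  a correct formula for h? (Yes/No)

Test each input against both h and the formula:
  a=0, b=0, c=0, d=0, e=0: formula gives 1, h = 1 ✓
  a=0, b=0, c=0, d=0, e=1: formula gives 1, h = 1 ✓
  a=0, b=0, c=0, d=1, e=0: formula gives 0, h = 0 ✓
  a=0, b=0, c=0, d=1, e=1: formula gives 1, h = 1 ✓
  …and likewise for the remaining 28 rows.
No disagreement on any input; they are logically equivalent.

Yes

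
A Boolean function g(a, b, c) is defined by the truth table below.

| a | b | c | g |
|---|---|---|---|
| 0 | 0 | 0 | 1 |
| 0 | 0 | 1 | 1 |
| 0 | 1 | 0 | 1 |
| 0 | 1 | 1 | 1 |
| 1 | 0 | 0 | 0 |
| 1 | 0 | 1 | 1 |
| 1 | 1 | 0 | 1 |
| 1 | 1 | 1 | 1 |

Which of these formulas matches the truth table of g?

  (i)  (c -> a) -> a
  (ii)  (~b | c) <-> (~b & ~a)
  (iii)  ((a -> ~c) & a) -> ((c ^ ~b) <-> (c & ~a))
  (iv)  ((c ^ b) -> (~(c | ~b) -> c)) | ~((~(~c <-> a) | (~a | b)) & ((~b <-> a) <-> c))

(i) fails at (0,0,0): the formula yields 0, g is 1.
(ii) fails at (0,1,1): the formula yields 0, g is 1.
(iv) fails at (1,0,0): the formula yields 1, g is 0.
That leaves (iii). Evaluating it on every row reproduces the table of g exactly.

iii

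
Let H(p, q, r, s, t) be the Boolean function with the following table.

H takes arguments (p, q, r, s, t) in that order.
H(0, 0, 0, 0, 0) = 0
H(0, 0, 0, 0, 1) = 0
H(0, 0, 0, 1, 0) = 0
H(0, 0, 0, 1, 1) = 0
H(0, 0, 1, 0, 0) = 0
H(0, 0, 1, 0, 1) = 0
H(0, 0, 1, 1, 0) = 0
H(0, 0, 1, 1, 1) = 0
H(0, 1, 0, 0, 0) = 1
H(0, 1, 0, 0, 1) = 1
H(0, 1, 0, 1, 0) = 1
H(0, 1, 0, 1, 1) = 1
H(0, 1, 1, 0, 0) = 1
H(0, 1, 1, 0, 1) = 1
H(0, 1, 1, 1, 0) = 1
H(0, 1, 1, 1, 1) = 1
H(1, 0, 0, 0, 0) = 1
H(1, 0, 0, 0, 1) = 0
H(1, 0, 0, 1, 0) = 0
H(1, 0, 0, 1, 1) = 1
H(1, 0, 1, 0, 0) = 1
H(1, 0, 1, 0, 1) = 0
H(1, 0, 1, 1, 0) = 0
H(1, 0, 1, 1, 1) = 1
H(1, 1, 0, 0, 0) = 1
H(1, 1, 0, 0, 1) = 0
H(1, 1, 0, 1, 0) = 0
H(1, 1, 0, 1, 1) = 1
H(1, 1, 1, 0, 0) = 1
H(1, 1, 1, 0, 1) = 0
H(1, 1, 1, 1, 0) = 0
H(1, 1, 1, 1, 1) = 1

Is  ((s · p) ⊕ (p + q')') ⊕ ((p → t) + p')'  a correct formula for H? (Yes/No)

Check the formula against H row by row:
  p=0, q=0, r=0, s=0, t=0: formula gives 0, H = 0 ✓
  p=0, q=0, r=0, s=0, t=1: formula gives 0, H = 0 ✓
  p=0, q=0, r=0, s=1, t=0: formula gives 0, H = 0 ✓
  p=0, q=0, r=0, s=1, t=1: formula gives 0, H = 0 ✓
  … (the remaining 28 rows also agree.)
All 32 rows match — the expression computes H exactly.

Yes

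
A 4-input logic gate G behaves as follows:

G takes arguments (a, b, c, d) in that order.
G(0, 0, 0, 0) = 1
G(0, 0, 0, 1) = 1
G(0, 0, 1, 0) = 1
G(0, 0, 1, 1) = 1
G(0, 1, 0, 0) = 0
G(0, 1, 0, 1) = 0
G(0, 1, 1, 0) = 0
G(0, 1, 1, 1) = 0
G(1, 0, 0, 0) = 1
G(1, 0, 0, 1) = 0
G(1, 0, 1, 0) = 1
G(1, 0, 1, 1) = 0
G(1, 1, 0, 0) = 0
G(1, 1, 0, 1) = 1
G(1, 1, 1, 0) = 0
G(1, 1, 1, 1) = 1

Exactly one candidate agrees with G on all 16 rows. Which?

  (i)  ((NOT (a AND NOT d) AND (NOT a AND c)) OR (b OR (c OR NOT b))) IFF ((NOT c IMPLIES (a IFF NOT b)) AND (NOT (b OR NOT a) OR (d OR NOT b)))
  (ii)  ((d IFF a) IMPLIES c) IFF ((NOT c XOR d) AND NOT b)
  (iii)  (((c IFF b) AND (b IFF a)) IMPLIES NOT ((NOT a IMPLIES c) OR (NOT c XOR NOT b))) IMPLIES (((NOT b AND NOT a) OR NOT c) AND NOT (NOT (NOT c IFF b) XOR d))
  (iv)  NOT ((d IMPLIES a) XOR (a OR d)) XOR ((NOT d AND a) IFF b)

iv

(i) fails at (0,0,0,0): the formula yields 0, G is 1.
(ii) fails at (0,0,0,0): the formula yields 0, G is 1.
(iii) fails at (0,0,0,0): the formula yields 0, G is 1.
That leaves (iv). Evaluating it on every row reproduces the table of G exactly.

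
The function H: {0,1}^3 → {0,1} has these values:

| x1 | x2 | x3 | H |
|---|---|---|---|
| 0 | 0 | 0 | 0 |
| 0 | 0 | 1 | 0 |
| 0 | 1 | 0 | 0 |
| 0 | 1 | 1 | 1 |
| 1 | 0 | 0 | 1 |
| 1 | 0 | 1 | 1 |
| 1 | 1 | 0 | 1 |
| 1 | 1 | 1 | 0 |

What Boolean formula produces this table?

Collect the rows where H=1 — (0,1,1), (1,0,0), (1,0,1), (1,1,0) — and write one minterm per row: ¬x1·x2·x3, x1·¬x2·¬x3, x1·¬x2·x3, x1·x2·¬x3. Their union (logical OR) reproduces the table exactly.

H(x1, x2, x3) = ((((not x1 and x2) and x3) or ((x1 and not x2) and not x3)) or ((x1 and not x2) and x3)) or ((x1 and x2) and not x3)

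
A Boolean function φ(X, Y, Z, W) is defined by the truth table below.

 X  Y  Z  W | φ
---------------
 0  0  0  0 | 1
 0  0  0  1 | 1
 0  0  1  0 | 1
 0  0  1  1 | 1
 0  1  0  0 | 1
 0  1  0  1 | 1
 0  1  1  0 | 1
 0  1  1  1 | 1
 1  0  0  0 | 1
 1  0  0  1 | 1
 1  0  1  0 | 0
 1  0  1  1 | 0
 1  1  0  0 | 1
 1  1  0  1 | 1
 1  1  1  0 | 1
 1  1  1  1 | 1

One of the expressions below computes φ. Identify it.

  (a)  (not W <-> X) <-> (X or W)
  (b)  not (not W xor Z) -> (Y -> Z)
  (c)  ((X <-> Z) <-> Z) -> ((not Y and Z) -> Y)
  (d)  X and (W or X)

c

(a) disagrees with φ on (1,0,0,1) (formula → 0, table → 1); rule it out.
(b) disagrees with φ on (0,1,0,1) (formula → 0, table → 1); rule it out.
(d) disagrees with φ on (0,0,0,0) (formula → 0, table → 1); rule it out.
Only (c) survives; checking it on all 16 rows confirms it matches φ.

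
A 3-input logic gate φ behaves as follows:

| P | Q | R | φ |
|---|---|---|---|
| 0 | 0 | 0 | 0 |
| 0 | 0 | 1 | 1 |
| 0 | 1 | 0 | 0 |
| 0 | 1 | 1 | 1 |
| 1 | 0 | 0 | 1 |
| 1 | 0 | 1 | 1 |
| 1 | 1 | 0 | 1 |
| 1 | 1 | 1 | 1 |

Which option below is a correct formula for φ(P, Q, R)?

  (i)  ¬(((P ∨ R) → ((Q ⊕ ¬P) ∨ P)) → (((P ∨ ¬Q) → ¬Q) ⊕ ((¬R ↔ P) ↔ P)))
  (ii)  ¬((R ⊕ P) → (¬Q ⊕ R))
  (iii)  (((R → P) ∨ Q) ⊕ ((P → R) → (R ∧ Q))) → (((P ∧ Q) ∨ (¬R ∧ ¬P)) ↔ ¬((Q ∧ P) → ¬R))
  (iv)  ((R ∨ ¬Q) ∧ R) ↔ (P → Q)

(i): at (0,0,0) it gives 1, but φ = 0 — eliminated.
(ii): at (0,1,1) it gives 0, but φ = 1 — eliminated.
(iv): at (1,0,1) it gives 0, but φ = 1 — eliminated.
(iii) is the remaining candidate, and it agrees with φ on all 8 inputs.

iii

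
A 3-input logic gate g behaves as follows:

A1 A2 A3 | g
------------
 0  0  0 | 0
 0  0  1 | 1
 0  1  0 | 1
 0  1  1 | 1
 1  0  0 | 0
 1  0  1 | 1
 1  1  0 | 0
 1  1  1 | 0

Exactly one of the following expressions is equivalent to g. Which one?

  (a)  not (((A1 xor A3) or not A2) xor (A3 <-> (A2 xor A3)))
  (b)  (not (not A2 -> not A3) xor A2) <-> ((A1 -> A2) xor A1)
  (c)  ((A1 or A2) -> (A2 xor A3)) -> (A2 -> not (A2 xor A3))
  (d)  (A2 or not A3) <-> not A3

(a): at (0,0,0) it gives 1, but g = 0 — eliminated.
(c): at (0,0,0) it gives 1, but g = 0 — eliminated.
(d): at (0,0,0) it gives 1, but g = 0 — eliminated.
(b) is the remaining candidate, and it agrees with g on all 8 inputs.

b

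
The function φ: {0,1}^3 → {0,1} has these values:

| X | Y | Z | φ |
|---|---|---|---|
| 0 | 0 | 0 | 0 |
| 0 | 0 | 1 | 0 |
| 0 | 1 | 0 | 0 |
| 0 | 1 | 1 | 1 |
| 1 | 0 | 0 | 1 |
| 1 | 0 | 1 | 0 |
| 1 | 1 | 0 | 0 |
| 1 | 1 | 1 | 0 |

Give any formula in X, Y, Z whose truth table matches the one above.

Collect the rows where φ=1 — (0,1,1), (1,0,0) — and write one minterm per row: ¬X·Y·Z, X·¬Y·¬Z. Their union (logical OR) reproduces the table exactly.

φ(X, Y, Z) = ((¬X ∧ Y) ∧ Z) ∨ ((X ∧ ¬Y) ∧ ¬Z)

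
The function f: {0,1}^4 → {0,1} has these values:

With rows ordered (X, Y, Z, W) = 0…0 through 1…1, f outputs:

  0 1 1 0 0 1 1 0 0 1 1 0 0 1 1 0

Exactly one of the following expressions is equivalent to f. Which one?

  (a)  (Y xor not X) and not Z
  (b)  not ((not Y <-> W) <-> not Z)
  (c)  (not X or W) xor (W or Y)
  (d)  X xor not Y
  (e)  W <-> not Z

e

(a) fails at (0,0,0,0): the formula yields 1, f is 0.
(b) fails at (0,0,0,0): the formula yields 1, f is 0.
(c) fails at (0,0,0,0): the formula yields 1, f is 0.
(d) fails at (0,0,0,0): the formula yields 1, f is 0.
Only (e) survives; checking it on all 16 rows confirms it matches f.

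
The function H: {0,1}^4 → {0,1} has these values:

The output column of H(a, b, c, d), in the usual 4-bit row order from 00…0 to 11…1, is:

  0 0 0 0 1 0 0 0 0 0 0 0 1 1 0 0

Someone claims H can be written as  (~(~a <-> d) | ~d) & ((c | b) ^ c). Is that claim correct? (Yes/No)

Test each input against both H and the formula:
  a=0, b=0, c=0, d=0: formula gives 0, H = 0 ✓
  a=0, b=0, c=0, d=1: formula gives 0, H = 0 ✓
  a=0, b=0, c=1, d=0: formula gives 0, H = 0 ✓
  a=0, b=0, c=1, d=1: formula gives 0, H = 0 ✓
  …and likewise for the remaining 12 rows.
All 16 rows match — the expression computes H exactly.

Yes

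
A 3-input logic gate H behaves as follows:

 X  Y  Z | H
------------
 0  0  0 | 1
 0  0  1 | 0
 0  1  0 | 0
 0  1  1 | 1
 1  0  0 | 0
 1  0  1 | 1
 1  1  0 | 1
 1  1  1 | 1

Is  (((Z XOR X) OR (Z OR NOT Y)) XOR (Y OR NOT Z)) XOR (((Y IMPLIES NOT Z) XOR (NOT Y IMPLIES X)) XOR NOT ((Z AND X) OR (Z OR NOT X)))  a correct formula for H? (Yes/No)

Test each input against both H and the formula:
  X=0, Y=0, Z=0: formula gives 1, H = 1 ✓
  X=0, Y=0, Z=1: formula gives 0, H = 0 ✓
  X=0, Y=1, Z=0: formula gives 1, but H = 0 ✗
A single disagreement suffices: at (0,1,0) they differ, so the formula does not compute H.

No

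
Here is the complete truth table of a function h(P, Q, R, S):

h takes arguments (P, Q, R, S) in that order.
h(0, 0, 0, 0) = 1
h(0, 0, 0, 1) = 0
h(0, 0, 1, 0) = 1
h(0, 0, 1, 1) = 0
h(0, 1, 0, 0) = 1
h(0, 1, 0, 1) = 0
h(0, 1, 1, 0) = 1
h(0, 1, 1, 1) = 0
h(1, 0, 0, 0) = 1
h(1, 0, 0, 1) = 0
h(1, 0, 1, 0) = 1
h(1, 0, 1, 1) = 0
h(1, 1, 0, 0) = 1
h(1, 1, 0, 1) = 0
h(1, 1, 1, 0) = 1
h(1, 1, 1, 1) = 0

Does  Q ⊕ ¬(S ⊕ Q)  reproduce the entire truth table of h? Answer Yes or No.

Yes

Test each input against both h and the formula:
  P=0, Q=0, R=0, S=0: formula gives 1, h = 1 ✓
  P=0, Q=0, R=0, S=1: formula gives 0, h = 0 ✓
  P=0, Q=0, R=1, S=0: formula gives 1, h = 1 ✓
  P=0, Q=0, R=1, S=1: formula gives 0, h = 0 ✓
  …and likewise for the remaining 12 rows.
All 16 rows match — the expression computes h exactly.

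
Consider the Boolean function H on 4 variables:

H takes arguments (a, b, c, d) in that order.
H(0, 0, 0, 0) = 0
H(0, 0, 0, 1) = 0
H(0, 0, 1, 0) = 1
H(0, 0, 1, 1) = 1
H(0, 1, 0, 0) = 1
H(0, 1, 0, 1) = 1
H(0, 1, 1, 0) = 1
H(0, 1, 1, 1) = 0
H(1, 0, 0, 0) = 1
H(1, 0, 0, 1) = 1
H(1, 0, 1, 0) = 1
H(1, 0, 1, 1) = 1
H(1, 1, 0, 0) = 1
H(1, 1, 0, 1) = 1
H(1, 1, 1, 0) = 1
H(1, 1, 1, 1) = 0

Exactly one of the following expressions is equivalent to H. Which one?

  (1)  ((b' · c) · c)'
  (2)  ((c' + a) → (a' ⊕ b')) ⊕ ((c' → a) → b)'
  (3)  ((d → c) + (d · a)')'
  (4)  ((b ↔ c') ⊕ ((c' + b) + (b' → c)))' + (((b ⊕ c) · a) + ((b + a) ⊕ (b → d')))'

(1): at (0,0,0,0) it gives 1, but H = 0 — eliminated.
(2): at (0,0,1,0) it gives 0, but H = 1 — eliminated.
(3): at (0,0,1,0) it gives 0, but H = 1 — eliminated.
That leaves (4). Evaluating it on every row reproduces the table of H exactly.

4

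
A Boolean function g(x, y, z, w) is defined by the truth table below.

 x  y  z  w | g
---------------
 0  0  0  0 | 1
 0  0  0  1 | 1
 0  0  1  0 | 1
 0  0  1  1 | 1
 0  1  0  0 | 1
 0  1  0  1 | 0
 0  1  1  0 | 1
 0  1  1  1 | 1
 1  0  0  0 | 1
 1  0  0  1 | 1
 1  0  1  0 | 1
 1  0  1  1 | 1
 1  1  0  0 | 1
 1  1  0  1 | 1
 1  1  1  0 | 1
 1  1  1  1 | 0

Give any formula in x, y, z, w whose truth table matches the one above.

The 0-rows are (0,1,0,1), (1,1,1,1). Take each as a conjunction (¬x·y·¬z·w, x·y·z·w), form their disjunction, and complement — that gives a formula that is 1 everywhere g is.

g(x, y, z, w) = NOT ((((NOT x AND y) AND NOT z) AND w) OR (((x AND y) AND z) AND w))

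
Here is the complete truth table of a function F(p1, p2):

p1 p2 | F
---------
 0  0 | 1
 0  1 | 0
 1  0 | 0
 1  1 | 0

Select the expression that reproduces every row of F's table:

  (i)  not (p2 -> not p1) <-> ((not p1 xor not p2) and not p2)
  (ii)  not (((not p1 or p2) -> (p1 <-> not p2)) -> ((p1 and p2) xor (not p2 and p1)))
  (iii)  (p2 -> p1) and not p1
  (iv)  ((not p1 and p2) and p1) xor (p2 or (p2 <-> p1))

iii

(i) fails at (0,1): the formula yields 1, F is 0.
(ii) fails at (0,0): the formula yields 0, F is 1.
(iv) fails at (0,1): the formula yields 1, F is 0.
(iii) is the remaining candidate, and it agrees with F on all 4 inputs.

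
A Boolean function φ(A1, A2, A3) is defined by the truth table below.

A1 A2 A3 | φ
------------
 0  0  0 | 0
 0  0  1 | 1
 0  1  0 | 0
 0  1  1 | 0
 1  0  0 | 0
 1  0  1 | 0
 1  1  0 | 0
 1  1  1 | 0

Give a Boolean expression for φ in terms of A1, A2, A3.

φ(A1, A2, A3) = (¬A1 ∧ ¬A2) ∧ A3

Only row (0,0,1) gives 1. That row's minterm ¬A1·¬A2·A3 is φ directly.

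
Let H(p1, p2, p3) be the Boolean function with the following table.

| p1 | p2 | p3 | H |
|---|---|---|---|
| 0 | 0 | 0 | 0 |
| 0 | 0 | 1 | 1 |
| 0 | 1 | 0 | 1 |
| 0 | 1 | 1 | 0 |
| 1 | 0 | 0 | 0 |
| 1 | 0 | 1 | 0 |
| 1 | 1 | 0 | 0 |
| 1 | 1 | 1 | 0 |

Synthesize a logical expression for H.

H(p1, p2, p3) = ((p1' · p2') · p3) + ((p1' · p2) · p3')

Collect the rows where H=1 — (0,0,1), (0,1,0) — and write one minterm per row: ¬p1·¬p2·p3, ¬p1·p2·¬p3. Their union (logical OR) reproduces the table exactly.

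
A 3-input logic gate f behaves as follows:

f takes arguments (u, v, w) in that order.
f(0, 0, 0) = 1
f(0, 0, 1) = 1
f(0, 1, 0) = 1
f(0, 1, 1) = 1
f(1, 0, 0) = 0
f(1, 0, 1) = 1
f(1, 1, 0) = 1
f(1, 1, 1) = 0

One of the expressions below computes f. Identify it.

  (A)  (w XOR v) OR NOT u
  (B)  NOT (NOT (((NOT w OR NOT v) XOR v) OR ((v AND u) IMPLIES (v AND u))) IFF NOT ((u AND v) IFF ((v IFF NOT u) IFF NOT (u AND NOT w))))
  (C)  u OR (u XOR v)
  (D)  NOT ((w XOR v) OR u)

A

(B): at (0,0,0) it gives 0, but f = 1 — eliminated.
(C): at (0,0,0) it gives 0, but f = 1 — eliminated.
(D): at (0,0,1) it gives 0, but f = 1 — eliminated.
(A) is the remaining candidate, and it agrees with f on all 8 inputs.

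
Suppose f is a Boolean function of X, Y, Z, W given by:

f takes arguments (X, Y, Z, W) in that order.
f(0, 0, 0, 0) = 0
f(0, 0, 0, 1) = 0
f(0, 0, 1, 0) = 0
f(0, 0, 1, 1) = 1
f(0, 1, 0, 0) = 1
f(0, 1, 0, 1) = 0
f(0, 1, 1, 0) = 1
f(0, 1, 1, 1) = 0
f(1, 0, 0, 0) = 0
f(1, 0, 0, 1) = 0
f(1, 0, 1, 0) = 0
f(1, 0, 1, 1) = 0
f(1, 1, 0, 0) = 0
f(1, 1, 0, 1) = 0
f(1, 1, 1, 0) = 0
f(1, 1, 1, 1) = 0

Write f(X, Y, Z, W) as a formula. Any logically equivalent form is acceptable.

f(X, Y, Z, W) = ((((¬X ∧ ¬Y) ∧ Z) ∧ W) ∨ (((¬X ∧ Y) ∧ ¬Z) ∧ ¬W)) ∨ (((¬X ∧ Y) ∧ Z) ∧ ¬W)

Collect the rows where f=1 — (0,0,1,1), (0,1,0,0), (0,1,1,0) — and write one minterm per row: ¬X·¬Y·Z·W, ¬X·Y·¬Z·¬W, ¬X·Y·Z·¬W. Their union (logical OR) reproduces the table exactly.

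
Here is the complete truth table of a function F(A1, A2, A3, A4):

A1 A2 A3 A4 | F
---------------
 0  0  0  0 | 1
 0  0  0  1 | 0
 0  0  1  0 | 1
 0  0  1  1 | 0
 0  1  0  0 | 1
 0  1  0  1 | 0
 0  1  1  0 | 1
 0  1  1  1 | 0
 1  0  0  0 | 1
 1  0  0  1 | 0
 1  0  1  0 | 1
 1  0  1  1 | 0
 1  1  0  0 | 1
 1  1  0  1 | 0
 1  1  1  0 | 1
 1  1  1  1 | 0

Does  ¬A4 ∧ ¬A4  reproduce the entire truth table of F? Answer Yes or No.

Yes

Test each input against both F and the formula:
  A1=0, A2=0, A3=0, A4=0: formula gives 1, F = 1 ✓
  A1=0, A2=0, A3=0, A4=1: formula gives 0, F = 0 ✓
  A1=0, A2=0, A3=1, A4=0: formula gives 1, F = 1 ✓
  A1=0, A2=0, A3=1, A4=1: formula gives 0, F = 0 ✓
  …and likewise for the remaining 12 rows.
No disagreement on any input; they are logically equivalent.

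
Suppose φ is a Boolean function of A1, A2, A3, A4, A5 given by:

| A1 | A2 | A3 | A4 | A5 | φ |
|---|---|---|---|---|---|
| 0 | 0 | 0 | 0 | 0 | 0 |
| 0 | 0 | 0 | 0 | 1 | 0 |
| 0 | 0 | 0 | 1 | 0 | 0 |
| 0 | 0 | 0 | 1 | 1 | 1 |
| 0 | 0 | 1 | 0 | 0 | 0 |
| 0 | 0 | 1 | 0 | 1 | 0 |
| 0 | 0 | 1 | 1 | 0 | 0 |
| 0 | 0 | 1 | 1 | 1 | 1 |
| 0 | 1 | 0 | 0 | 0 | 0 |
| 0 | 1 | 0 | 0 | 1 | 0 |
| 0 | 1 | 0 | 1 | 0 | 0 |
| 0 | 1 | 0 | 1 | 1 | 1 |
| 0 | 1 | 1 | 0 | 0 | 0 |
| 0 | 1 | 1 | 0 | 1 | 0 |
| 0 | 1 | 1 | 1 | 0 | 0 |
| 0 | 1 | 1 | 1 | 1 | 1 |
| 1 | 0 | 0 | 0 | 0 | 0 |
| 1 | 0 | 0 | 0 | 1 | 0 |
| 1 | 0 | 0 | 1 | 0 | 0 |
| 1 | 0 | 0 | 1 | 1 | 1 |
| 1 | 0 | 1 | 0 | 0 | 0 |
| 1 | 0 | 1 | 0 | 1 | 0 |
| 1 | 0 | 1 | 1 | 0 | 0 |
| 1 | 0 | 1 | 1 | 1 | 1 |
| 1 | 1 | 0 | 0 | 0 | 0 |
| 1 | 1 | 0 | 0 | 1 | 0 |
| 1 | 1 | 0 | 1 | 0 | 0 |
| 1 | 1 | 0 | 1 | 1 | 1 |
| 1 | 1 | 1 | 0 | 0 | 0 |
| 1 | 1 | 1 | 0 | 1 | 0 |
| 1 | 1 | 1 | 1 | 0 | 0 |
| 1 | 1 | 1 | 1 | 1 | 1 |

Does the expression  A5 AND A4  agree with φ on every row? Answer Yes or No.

Yes

Evaluate A5 AND A4 on each row and compare to φ:
  A1=0, A2=0, A3=0, A4=0, A5=0: formula gives 0, φ = 0 ✓
  A1=0, A2=0, A3=0, A4=0, A5=1: formula gives 0, φ = 0 ✓
  A1=0, A2=0, A3=0, A4=1, A5=0: formula gives 0, φ = 0 ✓
  A1=0, A2=0, A3=0, A4=1, A5=1: formula gives 1, φ = 1 ✓
  …and likewise for the remaining 28 rows.
Every row agrees, so the formula is equivalent.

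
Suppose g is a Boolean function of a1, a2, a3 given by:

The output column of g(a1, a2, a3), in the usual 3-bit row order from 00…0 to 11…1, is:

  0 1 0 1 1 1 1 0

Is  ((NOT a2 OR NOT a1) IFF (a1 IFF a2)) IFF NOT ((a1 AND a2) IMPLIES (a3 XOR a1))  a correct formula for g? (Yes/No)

No

Test each input against both g and the formula:
  a1=0, a2=0, a3=0: formula gives 0, g = 0 ✓
  a1=0, a2=0, a3=1: formula gives 0, but g = 1 ✗
Since they disagree at (0,0,1), the expression is not a correct formula for g.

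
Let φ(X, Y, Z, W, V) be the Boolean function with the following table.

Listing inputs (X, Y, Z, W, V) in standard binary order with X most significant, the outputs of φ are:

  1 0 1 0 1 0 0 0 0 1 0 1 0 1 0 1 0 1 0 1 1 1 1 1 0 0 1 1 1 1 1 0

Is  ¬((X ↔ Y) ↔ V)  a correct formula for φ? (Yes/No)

Test each input against both φ and the formula:
  X=0, Y=0, Z=0, W=0, V=0: formula gives 1, φ = 1 ✓
  X=0, Y=0, Z=0, W=0, V=1: formula gives 0, φ = 0 ✓
  X=0, Y=0, Z=0, W=1, V=0: formula gives 1, φ = 1 ✓
  X=0, Y=0, Z=0, W=1, V=1: formula gives 0, φ = 0 ✓
  …
  X=0, Y=0, Z=1, W=1, V=0: formula gives 1, but φ = 0 ✗
Since they disagree at (0,0,1,1,0), the expression is not a correct formula for φ.

No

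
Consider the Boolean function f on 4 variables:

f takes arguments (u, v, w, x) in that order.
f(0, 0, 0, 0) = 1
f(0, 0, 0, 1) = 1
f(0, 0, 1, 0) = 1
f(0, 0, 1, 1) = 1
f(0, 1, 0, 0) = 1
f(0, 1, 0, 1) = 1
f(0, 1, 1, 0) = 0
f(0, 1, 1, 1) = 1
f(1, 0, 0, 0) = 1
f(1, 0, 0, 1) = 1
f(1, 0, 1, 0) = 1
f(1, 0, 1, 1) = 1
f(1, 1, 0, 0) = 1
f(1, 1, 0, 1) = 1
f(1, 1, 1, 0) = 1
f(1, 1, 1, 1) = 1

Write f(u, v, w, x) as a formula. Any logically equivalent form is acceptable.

f(u, v, w, x) = not (((not u and v) and w) and not x)

f is 0 on exactly one input, (0,1,1,0), whose minterm is ¬u·v·w·¬x. So f is the negation of that single conjunction.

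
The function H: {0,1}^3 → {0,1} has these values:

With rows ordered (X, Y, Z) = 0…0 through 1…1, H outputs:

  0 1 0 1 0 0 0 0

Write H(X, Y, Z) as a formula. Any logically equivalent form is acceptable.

Collect the rows where H=1 — (0,0,1), (0,1,1) — and write one minterm per row: ¬X·¬Y·Z, ¬X·Y·Z. Their union (logical OR) reproduces the table exactly.

H(X, Y, Z) = ((not X and not Y) and Z) or ((not X and Y) and Z)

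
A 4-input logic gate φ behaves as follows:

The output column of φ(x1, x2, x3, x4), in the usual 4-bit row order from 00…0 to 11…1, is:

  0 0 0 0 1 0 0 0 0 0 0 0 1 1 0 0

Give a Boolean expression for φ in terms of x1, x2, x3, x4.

The 1-rows are (0,1,0,0), (1,1,0,0), (1,1,0,1). Each contributes one minterm — ¬x1·x2·¬x3·¬x4; x1·x2·¬x3·¬x4; x1·x2·¬x3·x4 — and their disjunction is a sum-of-products form of φ.

φ(x1, x2, x3, x4) = ((((not x1 and x2) and not x3) and not x4) or (((x1 and x2) and not x3) and not x4)) or (((x1 and x2) and not x3) and x4)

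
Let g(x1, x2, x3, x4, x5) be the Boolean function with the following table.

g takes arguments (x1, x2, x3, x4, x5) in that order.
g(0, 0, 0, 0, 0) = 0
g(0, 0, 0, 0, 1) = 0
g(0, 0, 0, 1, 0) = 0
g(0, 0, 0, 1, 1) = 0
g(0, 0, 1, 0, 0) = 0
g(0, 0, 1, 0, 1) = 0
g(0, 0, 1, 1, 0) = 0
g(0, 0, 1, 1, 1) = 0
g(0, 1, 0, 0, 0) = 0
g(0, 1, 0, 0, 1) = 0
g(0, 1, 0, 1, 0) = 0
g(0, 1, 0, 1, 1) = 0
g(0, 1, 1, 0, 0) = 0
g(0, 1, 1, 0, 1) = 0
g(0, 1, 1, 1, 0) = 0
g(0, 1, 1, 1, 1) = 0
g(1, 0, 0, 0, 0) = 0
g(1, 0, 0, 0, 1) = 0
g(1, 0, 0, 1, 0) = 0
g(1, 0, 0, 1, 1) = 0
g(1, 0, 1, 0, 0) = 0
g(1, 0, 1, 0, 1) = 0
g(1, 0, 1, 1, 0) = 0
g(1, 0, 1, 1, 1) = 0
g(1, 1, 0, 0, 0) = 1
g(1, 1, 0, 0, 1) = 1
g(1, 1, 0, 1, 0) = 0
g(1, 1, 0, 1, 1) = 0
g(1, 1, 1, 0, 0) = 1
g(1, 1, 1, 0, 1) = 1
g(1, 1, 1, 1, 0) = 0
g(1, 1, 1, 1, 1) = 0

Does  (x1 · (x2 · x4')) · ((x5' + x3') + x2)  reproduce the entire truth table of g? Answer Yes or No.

Evaluate (x1 · (x2 · x4')) · ((x5' + x3') + x2) on each row and compare to g:
  x1=0, x2=0, x3=0, x4=0, x5=0: formula gives 0, g = 0 ✓
  x1=0, x2=0, x3=0, x4=0, x5=1: formula gives 0, g = 0 ✓
  x1=0, x2=0, x3=0, x4=1, x5=0: formula gives 0, g = 0 ✓
  x1=0, x2=0, x3=0, x4=1, x5=1: formula gives 0, g = 0 ✓
  …and likewise for the remaining 28 rows.
No disagreement on any input; they are logically equivalent.

Yes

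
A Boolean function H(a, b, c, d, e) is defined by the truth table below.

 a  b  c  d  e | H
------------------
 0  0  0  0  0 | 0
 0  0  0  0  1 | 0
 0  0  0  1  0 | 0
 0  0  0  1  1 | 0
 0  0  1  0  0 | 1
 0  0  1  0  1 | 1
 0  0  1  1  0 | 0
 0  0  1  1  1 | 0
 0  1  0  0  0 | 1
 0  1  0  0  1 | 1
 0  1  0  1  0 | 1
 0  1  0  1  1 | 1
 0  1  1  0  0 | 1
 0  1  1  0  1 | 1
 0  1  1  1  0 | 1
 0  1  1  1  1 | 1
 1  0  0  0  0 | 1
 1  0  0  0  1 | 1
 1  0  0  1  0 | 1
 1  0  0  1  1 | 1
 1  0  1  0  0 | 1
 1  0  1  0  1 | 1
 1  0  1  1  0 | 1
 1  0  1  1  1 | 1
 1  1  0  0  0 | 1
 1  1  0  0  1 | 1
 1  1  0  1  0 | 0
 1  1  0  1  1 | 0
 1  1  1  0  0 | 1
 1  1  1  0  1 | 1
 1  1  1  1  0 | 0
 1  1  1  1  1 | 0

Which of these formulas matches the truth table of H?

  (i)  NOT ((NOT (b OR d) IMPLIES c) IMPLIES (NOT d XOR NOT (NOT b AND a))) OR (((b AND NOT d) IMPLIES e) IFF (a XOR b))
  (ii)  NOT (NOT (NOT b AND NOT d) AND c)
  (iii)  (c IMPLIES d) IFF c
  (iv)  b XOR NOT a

i

(ii) fails at (0,0,0,0,0): the formula yields 1, H is 0.
(iii) fails at (0,0,1,0,0): the formula yields 0, H is 1.
(iv) fails at (0,0,0,0,0): the formula yields 1, H is 0.
(i) is the remaining candidate, and it agrees with H on all 32 inputs.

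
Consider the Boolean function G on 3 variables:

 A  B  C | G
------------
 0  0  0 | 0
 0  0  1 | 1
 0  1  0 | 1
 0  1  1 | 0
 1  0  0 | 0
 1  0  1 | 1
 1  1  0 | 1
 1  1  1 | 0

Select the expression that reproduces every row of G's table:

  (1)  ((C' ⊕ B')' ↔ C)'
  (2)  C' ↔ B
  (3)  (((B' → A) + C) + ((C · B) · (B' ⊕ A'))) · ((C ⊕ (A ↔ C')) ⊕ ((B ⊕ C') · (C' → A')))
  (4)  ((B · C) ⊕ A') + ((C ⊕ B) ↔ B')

2

(1) disagrees with G on (0,0,0) (formula → 1, table → 0); rule it out.
(3) disagrees with G on (0,0,1) (formula → 0, table → 1); rule it out.
(4) disagrees with G on (0,0,0) (formula → 1, table → 0); rule it out.
(2) is the remaining candidate, and it agrees with G on all 8 inputs.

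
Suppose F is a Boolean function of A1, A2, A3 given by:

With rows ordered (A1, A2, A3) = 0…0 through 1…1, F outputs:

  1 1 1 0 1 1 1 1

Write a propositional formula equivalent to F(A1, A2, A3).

F is 0 on exactly one input, (0,1,1), whose minterm is ¬A1·A2·A3. So F is the negation of that single conjunction.

F(A1, A2, A3) = NOT ((NOT A1 AND A2) AND A3)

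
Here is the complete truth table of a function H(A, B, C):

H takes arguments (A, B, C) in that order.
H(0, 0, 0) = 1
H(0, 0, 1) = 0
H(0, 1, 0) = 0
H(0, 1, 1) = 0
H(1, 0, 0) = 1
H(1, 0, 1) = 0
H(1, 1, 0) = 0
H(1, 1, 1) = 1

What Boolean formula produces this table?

H=1 on 3 inputs: (0,0,0), (1,0,0), (1,1,1). Reading each as a conjunction of literals (¬A·¬B·¬C, A·¬B·¬C, A·B·C) and taking the OR gives the canonical DNF.

H(A, B, C) = (((A' · B') · C') + ((A · B') · C')) + ((A · B) · C)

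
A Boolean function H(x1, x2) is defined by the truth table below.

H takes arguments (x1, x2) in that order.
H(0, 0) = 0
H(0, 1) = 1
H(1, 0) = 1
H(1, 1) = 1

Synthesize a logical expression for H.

The output is 1 whenever at least one input is 1 — the OR of all inputs.

H(x1, x2) = x1 | x2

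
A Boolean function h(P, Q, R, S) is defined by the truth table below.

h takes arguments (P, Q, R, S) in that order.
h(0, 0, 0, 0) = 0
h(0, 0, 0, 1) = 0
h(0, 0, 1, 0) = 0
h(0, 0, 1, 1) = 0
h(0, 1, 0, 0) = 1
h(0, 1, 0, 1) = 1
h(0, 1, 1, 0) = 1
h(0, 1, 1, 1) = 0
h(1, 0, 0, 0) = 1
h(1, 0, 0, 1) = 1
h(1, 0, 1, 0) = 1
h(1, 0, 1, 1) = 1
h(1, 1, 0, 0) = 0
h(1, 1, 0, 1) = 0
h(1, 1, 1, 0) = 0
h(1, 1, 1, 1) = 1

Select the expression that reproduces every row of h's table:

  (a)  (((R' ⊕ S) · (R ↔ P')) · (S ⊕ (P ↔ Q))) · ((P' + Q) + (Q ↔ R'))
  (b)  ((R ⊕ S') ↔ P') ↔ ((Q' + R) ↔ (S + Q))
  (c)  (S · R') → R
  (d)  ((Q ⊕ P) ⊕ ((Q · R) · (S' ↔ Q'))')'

d

(a) fails at (0,1,0,0): the formula yields 0, h is 1.
(b) fails at (0,0,1,0): the formula yields 1, h is 0.
(c) fails at (0,0,0,0): the formula yields 1, h is 0.
(d) is the remaining candidate, and it agrees with h on all 16 inputs.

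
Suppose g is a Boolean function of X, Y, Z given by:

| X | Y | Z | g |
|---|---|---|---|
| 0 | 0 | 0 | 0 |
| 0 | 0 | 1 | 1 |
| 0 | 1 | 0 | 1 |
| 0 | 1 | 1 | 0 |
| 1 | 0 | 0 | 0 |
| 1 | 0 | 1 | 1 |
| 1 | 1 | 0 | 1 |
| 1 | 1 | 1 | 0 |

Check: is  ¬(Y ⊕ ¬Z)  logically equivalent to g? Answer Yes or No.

Check the formula against g row by row:
  X=0, Y=0, Z=0: formula gives 0, g = 0 ✓
  X=0, Y=0, Z=1: formula gives 1, g = 1 ✓
  X=0, Y=1, Z=0: formula gives 1, g = 1 ✓
  X=0, Y=1, Z=1: formula gives 0, g = 0 ✓
  X=1, Y=0, Z=0: formula gives 0, g = 0 ✓
  …and likewise for the remaining 3 rows.
All 8 rows match — the expression computes g exactly.

Yes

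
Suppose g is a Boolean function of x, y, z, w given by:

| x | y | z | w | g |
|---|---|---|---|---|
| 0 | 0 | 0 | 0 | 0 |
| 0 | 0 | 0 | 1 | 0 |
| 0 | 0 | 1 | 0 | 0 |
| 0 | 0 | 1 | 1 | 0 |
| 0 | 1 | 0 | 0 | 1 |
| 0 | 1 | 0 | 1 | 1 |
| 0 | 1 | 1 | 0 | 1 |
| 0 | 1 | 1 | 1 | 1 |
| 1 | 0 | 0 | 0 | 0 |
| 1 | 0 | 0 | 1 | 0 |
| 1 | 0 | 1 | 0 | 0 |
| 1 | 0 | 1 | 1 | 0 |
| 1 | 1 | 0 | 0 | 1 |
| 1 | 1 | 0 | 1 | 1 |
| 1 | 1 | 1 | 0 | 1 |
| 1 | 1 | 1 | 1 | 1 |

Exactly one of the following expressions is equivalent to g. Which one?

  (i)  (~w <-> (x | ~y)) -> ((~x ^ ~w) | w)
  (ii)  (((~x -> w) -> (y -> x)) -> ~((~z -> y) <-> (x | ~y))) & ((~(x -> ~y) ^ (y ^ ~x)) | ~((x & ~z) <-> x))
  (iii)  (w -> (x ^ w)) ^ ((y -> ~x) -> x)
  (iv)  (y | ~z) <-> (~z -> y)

iv

(i): at (0,0,0,1) it gives 1, but g = 0 — eliminated.
(ii): at (0,0,0,0) it gives 1, but g = 0 — eliminated.
(iii): at (0,0,0,0) it gives 1, but g = 0 — eliminated.
That leaves (iv). Evaluating it on every row reproduces the table of g exactly.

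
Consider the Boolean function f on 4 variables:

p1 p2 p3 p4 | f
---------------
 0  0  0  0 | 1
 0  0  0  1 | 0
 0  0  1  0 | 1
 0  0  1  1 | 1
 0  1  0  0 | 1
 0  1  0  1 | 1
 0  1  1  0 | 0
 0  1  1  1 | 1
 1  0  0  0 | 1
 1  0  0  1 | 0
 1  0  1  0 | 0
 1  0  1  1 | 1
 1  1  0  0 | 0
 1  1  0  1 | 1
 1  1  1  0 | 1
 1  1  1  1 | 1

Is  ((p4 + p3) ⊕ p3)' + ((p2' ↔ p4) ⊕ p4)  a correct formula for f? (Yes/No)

No

Check the formula against f row by row:
  p1=0, p2=0, p3=0, p4=0: formula gives 1, f = 1 ✓
  p1=0, p2=0, p3=0, p4=1: formula gives 0, f = 0 ✓
  p1=0, p2=0, p3=1, p4=0: formula gives 1, f = 1 ✓
  p1=0, p2=0, p3=1, p4=1: formula gives 1, f = 1 ✓
  …
  p1=0, p2=1, p3=1, p4=0: formula gives 1, but f = 0 ✗
Since they disagree at (0,1,1,0), the expression is not a correct formula for f.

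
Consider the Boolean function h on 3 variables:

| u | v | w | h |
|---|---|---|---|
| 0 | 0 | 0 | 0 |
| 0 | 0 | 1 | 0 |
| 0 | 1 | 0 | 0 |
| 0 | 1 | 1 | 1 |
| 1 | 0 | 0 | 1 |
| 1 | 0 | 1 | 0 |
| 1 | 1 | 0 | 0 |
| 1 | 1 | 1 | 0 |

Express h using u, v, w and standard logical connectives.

h(u, v, w) = ((u' · v) · w) + ((u · v') · w')

The 1-rows are (0,1,1), (1,0,0). Each contributes one minterm — ¬u·v·w; u·¬v·¬w — and their disjunction is a sum-of-products form of h.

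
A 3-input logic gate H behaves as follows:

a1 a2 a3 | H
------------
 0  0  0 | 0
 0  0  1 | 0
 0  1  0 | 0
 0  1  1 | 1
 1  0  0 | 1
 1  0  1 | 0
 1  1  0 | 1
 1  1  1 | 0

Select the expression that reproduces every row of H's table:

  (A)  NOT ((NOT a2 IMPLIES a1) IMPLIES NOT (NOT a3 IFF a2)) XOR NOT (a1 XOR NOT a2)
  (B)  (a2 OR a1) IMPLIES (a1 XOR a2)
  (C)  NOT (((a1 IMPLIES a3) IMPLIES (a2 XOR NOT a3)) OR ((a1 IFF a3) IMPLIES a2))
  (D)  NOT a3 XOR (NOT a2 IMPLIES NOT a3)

(B): at (0,0,0) it gives 1, but H = 0 — eliminated.
(C): at (0,1,1) it gives 0, but H = 1 — eliminated.
(D): at (1,0,0) it gives 0, but H = 1 — eliminated.
That leaves (A). Evaluating it on every row reproduces the table of H exactly.

A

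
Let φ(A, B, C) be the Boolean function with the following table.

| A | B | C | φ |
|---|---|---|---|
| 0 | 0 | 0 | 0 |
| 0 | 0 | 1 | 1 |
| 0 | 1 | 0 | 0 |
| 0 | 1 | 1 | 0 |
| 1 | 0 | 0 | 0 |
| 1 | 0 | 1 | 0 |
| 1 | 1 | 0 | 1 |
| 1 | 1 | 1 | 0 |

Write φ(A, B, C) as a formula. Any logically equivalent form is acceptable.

φ=1 on 2 inputs: (0,0,1), (1,1,0). Reading each as a conjunction of literals (¬A·¬B·C, A·B·¬C) and taking the OR gives the canonical DNF.

φ(A, B, C) = ((~A & ~B) & C) | ((A & B) & ~C)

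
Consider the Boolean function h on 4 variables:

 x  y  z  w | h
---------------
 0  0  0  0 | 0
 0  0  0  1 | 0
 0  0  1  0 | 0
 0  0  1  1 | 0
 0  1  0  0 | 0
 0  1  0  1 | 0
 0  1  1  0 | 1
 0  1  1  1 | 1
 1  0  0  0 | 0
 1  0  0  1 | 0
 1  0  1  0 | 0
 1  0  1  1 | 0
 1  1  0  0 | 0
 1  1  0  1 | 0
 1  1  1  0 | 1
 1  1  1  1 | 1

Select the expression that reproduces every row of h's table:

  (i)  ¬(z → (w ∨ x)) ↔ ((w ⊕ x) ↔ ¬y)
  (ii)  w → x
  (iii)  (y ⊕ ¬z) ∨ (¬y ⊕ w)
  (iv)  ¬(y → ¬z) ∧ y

(i): at (0,0,0,0) it gives 1, but h = 0 — eliminated.
(ii): at (0,0,0,0) it gives 1, but h = 0 — eliminated.
(iii): at (0,0,0,0) it gives 1, but h = 0 — eliminated.
(iv) is the remaining candidate, and it agrees with h on all 16 inputs.

iv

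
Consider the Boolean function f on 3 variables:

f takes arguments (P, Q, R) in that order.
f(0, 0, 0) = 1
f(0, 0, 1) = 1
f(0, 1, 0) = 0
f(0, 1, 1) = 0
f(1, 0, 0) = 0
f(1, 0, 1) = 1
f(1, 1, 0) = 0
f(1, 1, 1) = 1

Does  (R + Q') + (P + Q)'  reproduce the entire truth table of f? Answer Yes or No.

Check the formula against f row by row:
  P=0, Q=0, R=0: formula gives 1, f = 1 ✓
  P=0, Q=0, R=1: formula gives 1, f = 1 ✓
  P=0, Q=1, R=0: formula gives 0, f = 0 ✓
  P=0, Q=1, R=1: formula gives 1, but f = 0 ✗
A single disagreement suffices: at (0,1,1) they differ, so the formula does not compute f.

No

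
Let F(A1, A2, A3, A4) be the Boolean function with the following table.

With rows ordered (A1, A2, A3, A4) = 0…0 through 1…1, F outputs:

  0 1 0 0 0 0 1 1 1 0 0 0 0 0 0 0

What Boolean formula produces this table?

F(A1, A2, A3, A4) = (((((¬A1 ∧ ¬A2) ∧ ¬A3) ∧ A4) ∨ (((¬A1 ∧ A2) ∧ A3) ∧ ¬A4)) ∨ (((¬A1 ∧ A2) ∧ A3) ∧ A4)) ∨ (((A1 ∧ ¬A2) ∧ ¬A3) ∧ ¬A4)

The 1-rows are (0,0,0,1), (0,1,1,0), (0,1,1,1), (1,0,0,0). Each contributes one minterm — ¬A1·¬A2·¬A3·A4; ¬A1·A2·A3·¬A4; ¬A1·A2·A3·A4; A1·¬A2·¬A3·¬A4 — and their disjunction is a sum-of-products form of F.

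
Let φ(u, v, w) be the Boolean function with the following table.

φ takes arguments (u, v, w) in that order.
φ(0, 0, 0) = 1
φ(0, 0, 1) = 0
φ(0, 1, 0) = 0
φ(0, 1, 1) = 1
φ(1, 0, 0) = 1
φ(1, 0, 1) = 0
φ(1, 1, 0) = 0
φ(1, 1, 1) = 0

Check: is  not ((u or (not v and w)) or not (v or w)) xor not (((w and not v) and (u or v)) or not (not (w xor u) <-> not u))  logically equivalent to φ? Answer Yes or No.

No

Check the formula against φ row by row:
  u=0, v=0, w=0: formula gives 1, φ = 1 ✓
  u=0, v=0, w=1: formula gives 0, φ = 0 ✓
  u=0, v=1, w=0: formula gives 0, φ = 0 ✓
  u=0, v=1, w=1: formula gives 1, φ = 1 ✓
  u=1, v=0, w=0: formula gives 1, φ = 1 ✓
  …
  u=1, v=1, w=0: formula gives 1, but φ = 0 ✗
A single disagreement suffices: at (1,1,0) they differ, so the formula does not compute φ.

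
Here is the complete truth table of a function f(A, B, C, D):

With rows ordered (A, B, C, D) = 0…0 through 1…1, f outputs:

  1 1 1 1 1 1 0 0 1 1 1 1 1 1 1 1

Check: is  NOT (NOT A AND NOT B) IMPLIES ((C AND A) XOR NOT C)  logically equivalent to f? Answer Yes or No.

Yes

Check the formula against f row by row:
  A=0, B=0, C=0, D=0: formula gives 1, f = 1 ✓
  A=0, B=0, C=0, D=1: formula gives 1, f = 1 ✓
  A=0, B=0, C=1, D=0: formula gives 1, f = 1 ✓
  A=0, B=0, C=1, D=1: formula gives 1, f = 1 ✓
  …and likewise for the remaining 12 rows.
Every row agrees, so the formula is equivalent.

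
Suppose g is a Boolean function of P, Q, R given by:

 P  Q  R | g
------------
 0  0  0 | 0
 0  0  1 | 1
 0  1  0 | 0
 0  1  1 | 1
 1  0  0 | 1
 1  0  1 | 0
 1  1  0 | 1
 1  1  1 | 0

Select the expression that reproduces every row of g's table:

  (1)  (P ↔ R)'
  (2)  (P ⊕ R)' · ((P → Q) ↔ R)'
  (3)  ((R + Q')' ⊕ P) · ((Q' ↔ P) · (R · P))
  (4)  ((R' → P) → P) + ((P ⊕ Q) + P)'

(2): at (0,0,0) it gives 1, but g = 0 — eliminated.
(3): at (0,0,1) it gives 0, but g = 1 — eliminated.
(4): at (0,0,0) it gives 1, but g = 0 — eliminated.
Only (1) survives; checking it on all 8 rows confirms it matches g.

1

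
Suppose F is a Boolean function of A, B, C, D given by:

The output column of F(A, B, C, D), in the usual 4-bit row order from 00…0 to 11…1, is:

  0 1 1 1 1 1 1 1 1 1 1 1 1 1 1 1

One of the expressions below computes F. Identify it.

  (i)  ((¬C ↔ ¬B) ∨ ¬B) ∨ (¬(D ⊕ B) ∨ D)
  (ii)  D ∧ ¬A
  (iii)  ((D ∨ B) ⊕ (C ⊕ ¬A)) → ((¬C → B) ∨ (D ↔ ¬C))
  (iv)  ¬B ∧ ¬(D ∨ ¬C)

iii

(i): at (0,0,0,0) it gives 1, but F = 0 — eliminated.
(ii): at (0,0,1,0) it gives 0, but F = 1 — eliminated.
(iv): at (0,0,0,1) it gives 0, but F = 1 — eliminated.
(iii) is the remaining candidate, and it agrees with F on all 16 inputs.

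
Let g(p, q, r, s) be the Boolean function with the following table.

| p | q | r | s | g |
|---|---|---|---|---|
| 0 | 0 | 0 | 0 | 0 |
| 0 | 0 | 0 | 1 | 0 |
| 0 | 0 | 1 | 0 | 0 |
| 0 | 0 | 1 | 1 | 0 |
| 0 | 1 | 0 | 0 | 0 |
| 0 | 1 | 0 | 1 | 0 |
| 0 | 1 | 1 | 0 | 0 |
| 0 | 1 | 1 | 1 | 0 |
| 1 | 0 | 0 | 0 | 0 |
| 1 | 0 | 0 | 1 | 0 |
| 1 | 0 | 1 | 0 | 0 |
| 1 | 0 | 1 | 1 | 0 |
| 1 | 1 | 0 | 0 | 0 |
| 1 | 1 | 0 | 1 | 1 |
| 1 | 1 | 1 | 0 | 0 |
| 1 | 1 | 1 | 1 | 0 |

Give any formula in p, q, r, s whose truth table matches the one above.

g(p, q, r, s) = ((p and q) and not r) and s

Only row (1,1,0,1) gives 1. That row's minterm p·q·¬r·s is g directly.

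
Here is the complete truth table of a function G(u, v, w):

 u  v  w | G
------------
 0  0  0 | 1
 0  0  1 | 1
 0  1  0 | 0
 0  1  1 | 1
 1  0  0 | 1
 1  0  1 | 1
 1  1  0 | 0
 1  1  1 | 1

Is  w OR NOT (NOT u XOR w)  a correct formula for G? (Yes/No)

Check the formula against G row by row:
  u=0, v=0, w=0: formula gives 0, but G = 1 ✗
A single disagreement suffices: at (0,0,0) they differ, so the formula does not compute G.

No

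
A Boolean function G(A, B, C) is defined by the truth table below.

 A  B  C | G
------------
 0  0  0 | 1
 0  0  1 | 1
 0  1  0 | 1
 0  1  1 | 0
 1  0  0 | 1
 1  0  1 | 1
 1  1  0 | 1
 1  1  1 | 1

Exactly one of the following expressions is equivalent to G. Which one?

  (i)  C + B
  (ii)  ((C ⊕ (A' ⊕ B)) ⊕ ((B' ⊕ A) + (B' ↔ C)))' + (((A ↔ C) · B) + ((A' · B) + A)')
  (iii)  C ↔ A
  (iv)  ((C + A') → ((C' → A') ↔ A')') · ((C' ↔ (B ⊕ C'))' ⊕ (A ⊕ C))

(i) fails at (0,0,0): the formula yields 0, G is 1.
(iii) fails at (0,0,1): the formula yields 0, G is 1.
(iv) fails at (0,0,0): the formula yields 0, G is 1.
Only (ii) survives; checking it on all 8 rows confirms it matches G.

ii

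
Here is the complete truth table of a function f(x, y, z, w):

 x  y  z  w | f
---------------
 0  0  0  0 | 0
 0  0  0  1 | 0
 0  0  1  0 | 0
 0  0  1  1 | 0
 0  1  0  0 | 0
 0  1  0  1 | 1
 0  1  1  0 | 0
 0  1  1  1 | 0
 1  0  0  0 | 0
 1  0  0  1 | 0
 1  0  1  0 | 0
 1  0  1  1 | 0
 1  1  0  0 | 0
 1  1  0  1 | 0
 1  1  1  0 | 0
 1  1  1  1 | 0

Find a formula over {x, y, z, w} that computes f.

f(x, y, z, w) = ((not x and y) and not z) and w

f is 1 on exactly one input, (0,1,0,1), whose minterm is ¬x·y·¬z·w. So f is just that conjunction.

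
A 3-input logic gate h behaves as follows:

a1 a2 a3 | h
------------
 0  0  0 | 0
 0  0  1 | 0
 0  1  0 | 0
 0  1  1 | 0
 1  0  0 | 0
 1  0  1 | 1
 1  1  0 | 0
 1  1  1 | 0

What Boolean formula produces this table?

Only row (1,0,1) gives 1. That row's minterm a1·¬a2·a3 is h directly.

h(a1, a2, a3) = (a1 · a2') · a3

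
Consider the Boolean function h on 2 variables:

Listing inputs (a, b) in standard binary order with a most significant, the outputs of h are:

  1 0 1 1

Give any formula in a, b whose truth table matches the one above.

Only row (0,1) gives 0. So h is 1 everywhere except there — the complement of the minterm ¬a·b.

h(a, b) = ¬(¬a ∧ b)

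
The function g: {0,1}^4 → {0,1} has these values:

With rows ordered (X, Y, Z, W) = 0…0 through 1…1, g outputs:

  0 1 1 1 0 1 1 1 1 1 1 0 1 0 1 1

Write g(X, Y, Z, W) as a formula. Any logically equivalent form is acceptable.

There are just 4 zero rows: (0,0,0,0), (0,1,0,0), (1,0,1,1), (1,1,0,1). Their minterms are ¬X·¬Y·¬Z·¬W, ¬X·Y·¬Z·¬W, X·¬Y·Z·W, X·Y·¬Z·W; the OR of those covers precisely the 0-outputs, and negating it yields g.

g(X, Y, Z, W) = ((((((X' · Y') · Z') · W') + (((X' · Y) · Z') · W')) + (((X · Y') · Z) · W)) + (((X · Y) · Z') · W))'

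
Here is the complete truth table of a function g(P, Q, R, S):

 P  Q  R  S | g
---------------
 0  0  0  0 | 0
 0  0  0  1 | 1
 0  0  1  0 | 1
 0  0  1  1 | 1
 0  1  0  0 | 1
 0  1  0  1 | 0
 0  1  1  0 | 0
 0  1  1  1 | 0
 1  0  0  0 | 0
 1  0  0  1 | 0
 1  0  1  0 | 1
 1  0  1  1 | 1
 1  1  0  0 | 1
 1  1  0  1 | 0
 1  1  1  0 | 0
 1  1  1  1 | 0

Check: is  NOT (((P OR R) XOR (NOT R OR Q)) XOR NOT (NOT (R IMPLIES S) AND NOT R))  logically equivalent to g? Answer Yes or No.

Check the formula against g row by row:
  P=0, Q=0, R=0, S=0: formula gives 1, but g = 0 ✗
Row (0,0,0,0) is a counterexample, so the formula is not equivalent to g.

No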